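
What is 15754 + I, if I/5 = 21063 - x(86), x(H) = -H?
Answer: 121499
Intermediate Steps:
I = 105745 (I = 5*(21063 - (-1)*86) = 5*(21063 - 1*(-86)) = 5*(21063 + 86) = 5*21149 = 105745)
15754 + I = 15754 + 105745 = 121499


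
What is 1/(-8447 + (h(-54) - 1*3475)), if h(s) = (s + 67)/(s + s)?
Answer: -108/1287589 ≈ -8.3878e-5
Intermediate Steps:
h(s) = (67 + s)/(2*s) (h(s) = (67 + s)/((2*s)) = (67 + s)*(1/(2*s)) = (67 + s)/(2*s))
1/(-8447 + (h(-54) - 1*3475)) = 1/(-8447 + ((1/2)*(67 - 54)/(-54) - 1*3475)) = 1/(-8447 + ((1/2)*(-1/54)*13 - 3475)) = 1/(-8447 + (-13/108 - 3475)) = 1/(-8447 - 375313/108) = 1/(-1287589/108) = -108/1287589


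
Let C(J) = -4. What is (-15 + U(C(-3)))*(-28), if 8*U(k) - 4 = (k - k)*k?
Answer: 406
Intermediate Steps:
U(k) = ½ (U(k) = ½ + ((k - k)*k)/8 = ½ + (0*k)/8 = ½ + (⅛)*0 = ½ + 0 = ½)
(-15 + U(C(-3)))*(-28) = (-15 + ½)*(-28) = -29/2*(-28) = 406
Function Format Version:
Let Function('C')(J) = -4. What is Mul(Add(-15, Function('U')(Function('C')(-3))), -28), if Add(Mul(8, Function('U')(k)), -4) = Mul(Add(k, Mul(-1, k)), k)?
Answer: 406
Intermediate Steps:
Function('U')(k) = Rational(1, 2) (Function('U')(k) = Add(Rational(1, 2), Mul(Rational(1, 8), Mul(Add(k, Mul(-1, k)), k))) = Add(Rational(1, 2), Mul(Rational(1, 8), Mul(0, k))) = Add(Rational(1, 2), Mul(Rational(1, 8), 0)) = Add(Rational(1, 2), 0) = Rational(1, 2))
Mul(Add(-15, Function('U')(Function('C')(-3))), -28) = Mul(Add(-15, Rational(1, 2)), -28) = Mul(Rational(-29, 2), -28) = 406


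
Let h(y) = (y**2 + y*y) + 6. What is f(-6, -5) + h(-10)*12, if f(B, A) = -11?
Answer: 2461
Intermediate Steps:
h(y) = 6 + 2*y**2 (h(y) = (y**2 + y**2) + 6 = 2*y**2 + 6 = 6 + 2*y**2)
f(-6, -5) + h(-10)*12 = -11 + (6 + 2*(-10)**2)*12 = -11 + (6 + 2*100)*12 = -11 + (6 + 200)*12 = -11 + 206*12 = -11 + 2472 = 2461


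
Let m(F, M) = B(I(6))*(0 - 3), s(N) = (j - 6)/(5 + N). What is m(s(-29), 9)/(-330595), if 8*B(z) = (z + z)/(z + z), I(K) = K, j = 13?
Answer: 3/2644760 ≈ 1.1343e-6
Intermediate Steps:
s(N) = 7/(5 + N) (s(N) = (13 - 6)/(5 + N) = 7/(5 + N))
B(z) = ⅛ (B(z) = ((z + z)/(z + z))/8 = ((2*z)/((2*z)))/8 = ((2*z)*(1/(2*z)))/8 = (⅛)*1 = ⅛)
m(F, M) = -3/8 (m(F, M) = (0 - 3)/8 = (⅛)*(-3) = -3/8)
m(s(-29), 9)/(-330595) = -3/8/(-330595) = -3/8*(-1/330595) = 3/2644760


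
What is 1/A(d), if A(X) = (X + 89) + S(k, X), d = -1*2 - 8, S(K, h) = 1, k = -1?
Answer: 1/80 ≈ 0.012500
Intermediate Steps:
d = -10 (d = -2 - 8 = -10)
A(X) = 90 + X (A(X) = (X + 89) + 1 = (89 + X) + 1 = 90 + X)
1/A(d) = 1/(90 - 10) = 1/80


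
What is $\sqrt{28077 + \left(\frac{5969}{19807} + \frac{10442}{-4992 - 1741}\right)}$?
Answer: $\frac{\sqrt{499328099217762732570}}{133360531} \approx 167.56$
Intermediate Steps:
$\sqrt{28077 + \left(\frac{5969}{19807} + \frac{10442}{-4992 - 1741}\right)} = \sqrt{28077 + \left(5969 \cdot \frac{1}{19807} + \frac{10442}{-4992 - 1741}\right)} = \sqrt{28077 + \left(\frac{5969}{19807} + \frac{10442}{-6733}\right)} = \sqrt{28077 + \left(\frac{5969}{19807} + 10442 \left(- \frac{1}{6733}\right)\right)} = \sqrt{28077 + \left(\frac{5969}{19807} - \frac{10442}{6733}\right)} = \sqrt{28077 - \frac{166635417}{133360531}} = \sqrt{\frac{3744196993470}{133360531}} = \frac{\sqrt{499328099217762732570}}{133360531}$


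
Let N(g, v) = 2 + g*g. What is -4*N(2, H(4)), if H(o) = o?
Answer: -24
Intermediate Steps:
N(g, v) = 2 + g²
-4*N(2, H(4)) = -4*(2 + 2²) = -4*(2 + 4) = -4*6 = -24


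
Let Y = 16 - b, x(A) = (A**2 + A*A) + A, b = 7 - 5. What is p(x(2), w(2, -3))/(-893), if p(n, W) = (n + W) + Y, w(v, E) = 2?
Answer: -26/893 ≈ -0.029115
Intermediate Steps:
b = 2
x(A) = A + 2*A**2 (x(A) = (A**2 + A**2) + A = 2*A**2 + A = A + 2*A**2)
Y = 14 (Y = 16 - 1*2 = 16 - 2 = 14)
p(n, W) = 14 + W + n (p(n, W) = (n + W) + 14 = (W + n) + 14 = 14 + W + n)
p(x(2), w(2, -3))/(-893) = (14 + 2 + 2*(1 + 2*2))/(-893) = (14 + 2 + 2*(1 + 4))*(-1/893) = (14 + 2 + 2*5)*(-1/893) = (14 + 2 + 10)*(-1/893) = 26*(-1/893) = -26/893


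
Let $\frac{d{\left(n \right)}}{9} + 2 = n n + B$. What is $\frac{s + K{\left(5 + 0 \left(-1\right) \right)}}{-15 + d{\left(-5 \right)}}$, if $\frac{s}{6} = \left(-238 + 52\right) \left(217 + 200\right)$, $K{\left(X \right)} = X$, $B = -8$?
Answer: $- \frac{465367}{120} \approx -3878.1$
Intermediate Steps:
$s = -465372$ ($s = 6 \left(-238 + 52\right) \left(217 + 200\right) = 6 \left(\left(-186\right) 417\right) = 6 \left(-77562\right) = -465372$)
$d{\left(n \right)} = -90 + 9 n^{2}$ ($d{\left(n \right)} = -18 + 9 \left(n n - 8\right) = -18 + 9 \left(n^{2} - 8\right) = -18 + 9 \left(-8 + n^{2}\right) = -18 + \left(-72 + 9 n^{2}\right) = -90 + 9 n^{2}$)
$\frac{s + K{\left(5 + 0 \left(-1\right) \right)}}{-15 + d{\left(-5 \right)}} = \frac{-465372 + \left(5 + 0 \left(-1\right)\right)}{-15 - \left(90 - 9 \left(-5\right)^{2}\right)} = \frac{-465372 + \left(5 + 0\right)}{-15 + \left(-90 + 9 \cdot 25\right)} = \frac{-465372 + 5}{-15 + \left(-90 + 225\right)} = - \frac{465367}{-15 + 135} = - \frac{465367}{120}$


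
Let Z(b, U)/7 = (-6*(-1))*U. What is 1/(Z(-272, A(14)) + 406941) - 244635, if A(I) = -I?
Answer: -99408166154/406353 ≈ -2.4464e+5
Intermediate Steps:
Z(b, U) = 42*U (Z(b, U) = 7*((-6*(-1))*U) = 7*(6*U) = 42*U)
1/(Z(-272, A(14)) + 406941) - 244635 = 1/(42*(-1*14) + 406941) - 244635 = 1/(42*(-14) + 406941) - 244635 = 1/(-588 + 406941) - 244635 = 1/406353 - 244635 = -99408166154/406353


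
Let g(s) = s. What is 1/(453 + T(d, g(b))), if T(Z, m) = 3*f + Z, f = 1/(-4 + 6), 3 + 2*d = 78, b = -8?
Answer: 1/492 ≈ 0.0020325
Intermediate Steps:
d = 75/2 (d = -3/2 + (½)*78 = -3/2 + 39 = 75/2 ≈ 37.500)
f = ½ (f = 1/2 = ½ ≈ 0.50000)
T(Z, m) = 3/2 + Z (T(Z, m) = 3*(½) + Z = 3/2 + Z)
1/(453 + T(d, g(b))) = 1/(453 + (3/2 + 75/2)) = 1/(453 + 39) = 1/492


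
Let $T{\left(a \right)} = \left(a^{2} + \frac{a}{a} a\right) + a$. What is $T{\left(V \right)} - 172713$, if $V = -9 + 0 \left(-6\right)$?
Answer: $-172650$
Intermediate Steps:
$V = -9$ ($V = -9 + 0 = -9$)
$T{\left(a \right)} = a^{2} + 2 a$ ($T{\left(a \right)} = \left(a^{2} + 1 a\right) + a = \left(a^{2} + a\right) + a = \left(a + a^{2}\right) + a = a^{2} + 2 a$)
$T{\left(V \right)} - 172713 = - 9 \left(2 - 9\right) - 172713 = \left(-9\right) \left(-7\right) - 172713 = 63 - 172713 = -172650$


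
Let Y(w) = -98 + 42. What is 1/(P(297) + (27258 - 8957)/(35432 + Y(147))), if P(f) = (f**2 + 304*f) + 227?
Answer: 35376/6322558525 ≈ 5.5952e-6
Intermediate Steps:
Y(w) = -56
P(f) = 227 + f**2 + 304*f
1/(P(297) + (27258 - 8957)/(35432 + Y(147))) = 1/((227 + 297**2 + 304*297) + (27258 - 8957)/(35432 - 56)) = 1/((227 + 88209 + 90288) + 18301/35376) = 1/(178724 + 18301*(1/35376)) = 1/(178724 + 18301/35376) = 1/(6322558525/35376) = 35376/6322558525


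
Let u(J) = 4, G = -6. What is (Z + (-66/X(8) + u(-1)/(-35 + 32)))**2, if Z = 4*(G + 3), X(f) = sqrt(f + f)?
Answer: 32041/36 ≈ 890.03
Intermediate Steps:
X(f) = sqrt(2)*sqrt(f) (X(f) = sqrt(2*f) = sqrt(2)*sqrt(f))
Z = -12 (Z = 4*(-6 + 3) = 4*(-3) = -12)
(Z + (-66/X(8) + u(-1)/(-35 + 32)))**2 = (-12 + (-66/(sqrt(2)*sqrt(8)) + 4/(-35 + 32)))**2 = (-12 + (-66/(sqrt(2)*(2*sqrt(2))) + 4/(-3)))**2 = (-12 + (-66/4 + 4*(-1/3)))**2 = (-12 + (-66*1/4 - 4/3))**2 = (-12 + (-33/2 - 4/3))**2 = (-12 - 107/6)**2 = (-179/6)**2 = 32041/36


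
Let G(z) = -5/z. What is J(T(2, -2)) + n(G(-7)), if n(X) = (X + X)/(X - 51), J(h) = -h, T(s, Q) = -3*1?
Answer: 523/176 ≈ 2.9716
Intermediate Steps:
T(s, Q) = -3
n(X) = 2*X/(-51 + X) (n(X) = (2*X)/(-51 + X) = 2*X/(-51 + X))
J(T(2, -2)) + n(G(-7)) = -1*(-3) + 2*(-5/(-7))/(-51 - 5/(-7)) = 3 + 2*(-5*(-⅐))/(-51 - 5*(-⅐)) = 3 + 2*(5/7)/(-51 + 5/7) = 3 + 2*(5/7)/(-352/7) = 3 + 2*(5/7)*(-7/352) = 3 - 5/176 = 523/176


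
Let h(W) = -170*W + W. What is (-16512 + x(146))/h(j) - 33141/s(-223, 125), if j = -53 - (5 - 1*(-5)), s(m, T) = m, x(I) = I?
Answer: 49886087/339183 ≈ 147.08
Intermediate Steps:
j = -63 (j = -53 - (5 + 5) = -53 - 1*10 = -53 - 10 = -63)
h(W) = -169*W
(-16512 + x(146))/h(j) - 33141/s(-223, 125) = (-16512 + 146)/((-169*(-63))) - 33141/(-223) = -16366/10647 - 33141*(-1/223) = -16366*1/10647 + 33141/223 = -2338/1521 + 33141/223 = 49886087/339183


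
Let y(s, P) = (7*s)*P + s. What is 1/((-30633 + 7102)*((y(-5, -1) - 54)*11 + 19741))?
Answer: -1/458313287 ≈ -2.1819e-9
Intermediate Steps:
y(s, P) = s + 7*P*s (y(s, P) = 7*P*s + s = s + 7*P*s)
1/((-30633 + 7102)*((y(-5, -1) - 54)*11 + 19741)) = 1/((-30633 + 7102)*((-5*(1 + 7*(-1)) - 54)*11 + 19741)) = 1/(-23531*((-5*(1 - 7) - 54)*11 + 19741)) = 1/(-23531*((-5*(-6) - 54)*11 + 19741)) = 1/(-23531*((30 - 54)*11 + 19741)) = 1/(-23531*(-24*11 + 19741)) = 1/(-23531*(-264 + 19741)) = 1/(-23531*19477) = 1/(-458313287) = -1/458313287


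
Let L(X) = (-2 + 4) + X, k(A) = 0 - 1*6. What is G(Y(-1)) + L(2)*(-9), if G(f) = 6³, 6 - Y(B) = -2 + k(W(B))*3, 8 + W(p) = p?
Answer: 180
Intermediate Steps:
W(p) = -8 + p
k(A) = -6 (k(A) = 0 - 6 = -6)
Y(B) = 26 (Y(B) = 6 - (-2 - 6*3) = 6 - (-2 - 18) = 6 - 1*(-20) = 6 + 20 = 26)
L(X) = 2 + X
G(f) = 216
G(Y(-1)) + L(2)*(-9) = 216 + (2 + 2)*(-9) = 216 + 4*(-9) = 216 - 36 = 180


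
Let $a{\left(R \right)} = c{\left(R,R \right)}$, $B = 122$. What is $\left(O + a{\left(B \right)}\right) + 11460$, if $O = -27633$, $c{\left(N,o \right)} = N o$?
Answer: $-1289$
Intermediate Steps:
$a{\left(R \right)} = R^{2}$ ($a{\left(R \right)} = R R = R^{2}$)
$\left(O + a{\left(B \right)}\right) + 11460 = \left(-27633 + 122^{2}\right) + 11460 = \left(-27633 + 14884\right) + 11460 = -12749 + 11460 = -1289$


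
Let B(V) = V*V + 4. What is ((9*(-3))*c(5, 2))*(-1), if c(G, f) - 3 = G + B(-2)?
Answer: 432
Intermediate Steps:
B(V) = 4 + V² (B(V) = V² + 4 = 4 + V²)
c(G, f) = 11 + G (c(G, f) = 3 + (G + (4 + (-2)²)) = 3 + (G + (4 + 4)) = 3 + (G + 8) = 3 + (8 + G) = 11 + G)
((9*(-3))*c(5, 2))*(-1) = ((9*(-3))*(11 + 5))*(-1) = -27*16*(-1) = -432*(-1) = 432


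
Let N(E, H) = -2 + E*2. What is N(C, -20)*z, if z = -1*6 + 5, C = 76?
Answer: -150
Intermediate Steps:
N(E, H) = -2 + 2*E
z = -1 (z = -6 + 5 = -1)
N(C, -20)*z = (-2 + 2*76)*(-1) = (-2 + 152)*(-1) = 150*(-1) = -150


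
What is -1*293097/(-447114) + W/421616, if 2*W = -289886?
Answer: 9794723375/31418402704 ≈ 0.31175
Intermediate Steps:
W = -144943 (W = (½)*(-289886) = -144943)
-1*293097/(-447114) + W/421616 = -1*293097/(-447114) - 144943/421616 = -293097*(-1/447114) - 144943*1/421616 = 97699/149038 - 144943/421616 = 9794723375/31418402704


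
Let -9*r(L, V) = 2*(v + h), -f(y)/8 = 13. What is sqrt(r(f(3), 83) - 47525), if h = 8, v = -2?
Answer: I*sqrt(427737)/3 ≈ 218.01*I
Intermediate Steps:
f(y) = -104 (f(y) = -8*13 = -104)
r(L, V) = -4/3 (r(L, V) = -2*(-2 + 8)/9 = -2*6/9 = -1/9*12 = -4/3)
sqrt(r(f(3), 83) - 47525) = sqrt(-4/3 - 47525) = sqrt(-142579/3) = I*sqrt(427737)/3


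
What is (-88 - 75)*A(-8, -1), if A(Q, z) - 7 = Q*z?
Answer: -2445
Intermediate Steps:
A(Q, z) = 7 + Q*z
(-88 - 75)*A(-8, -1) = (-88 - 75)*(7 - 8*(-1)) = -163*(7 + 8) = -163*15 = -2445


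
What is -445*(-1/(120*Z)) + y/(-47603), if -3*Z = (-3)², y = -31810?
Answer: -1946347/3427416 ≈ -0.56788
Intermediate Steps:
Z = -3 (Z = -⅓*(-3)² = -⅓*9 = -3)
-445*(-1/(120*Z)) + y/(-47603) = -445/((15*(-3))*(-8)) - 31810/(-47603) = -445/((-45*(-8))) - 31810*(-1/47603) = -445/360 + 31810/47603 = -445*1/360 + 31810/47603 = -89/72 + 31810/47603 = -1946347/3427416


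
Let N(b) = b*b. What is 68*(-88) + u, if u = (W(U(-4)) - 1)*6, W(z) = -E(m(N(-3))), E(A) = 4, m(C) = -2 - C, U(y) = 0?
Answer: -6014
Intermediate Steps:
N(b) = b²
W(z) = -4 (W(z) = -1*4 = -4)
u = -30 (u = (-4 - 1)*6 = -5*6 = -30)
68*(-88) + u = 68*(-88) - 30 = -5984 - 30 = -6014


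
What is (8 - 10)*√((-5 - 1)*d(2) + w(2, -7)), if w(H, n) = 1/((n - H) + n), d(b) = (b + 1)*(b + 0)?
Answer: -I*√577/2 ≈ -12.01*I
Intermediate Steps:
d(b) = b*(1 + b) (d(b) = (1 + b)*b = b*(1 + b))
w(H, n) = 1/(-H + 2*n)
(8 - 10)*√((-5 - 1)*d(2) + w(2, -7)) = (8 - 10)*√((-5 - 1)*(2*(1 + 2)) + 1/(-1*2 + 2*(-7))) = -2*√(-12*3 + 1/(-2 - 14)) = -2*√(-6*6 + 1/(-16)) = -2*√(-36 - 1/16) = -I*√577/2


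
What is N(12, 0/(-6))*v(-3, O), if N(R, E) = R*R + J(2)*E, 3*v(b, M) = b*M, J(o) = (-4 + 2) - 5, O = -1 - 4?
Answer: 720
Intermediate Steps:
O = -5
J(o) = -7 (J(o) = -2 - 5 = -7)
v(b, M) = M*b/3 (v(b, M) = (b*M)/3 = (M*b)/3 = M*b/3)
N(R, E) = R² - 7*E (N(R, E) = R*R - 7*E = R² - 7*E)
N(12, 0/(-6))*v(-3, O) = (12² - 0/(-6))*((⅓)*(-5)*(-3)) = (144 - 0*(-1)/6)*5 = (144 - 7*0)*5 = (144 + 0)*5 = 144*5 = 720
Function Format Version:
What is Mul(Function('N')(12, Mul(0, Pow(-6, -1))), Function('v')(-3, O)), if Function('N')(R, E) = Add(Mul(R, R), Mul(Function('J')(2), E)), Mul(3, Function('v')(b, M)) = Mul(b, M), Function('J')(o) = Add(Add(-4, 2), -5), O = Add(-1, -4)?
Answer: 720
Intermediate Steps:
O = -5
Function('J')(o) = -7 (Function('J')(o) = Add(-2, -5) = -7)
Function('v')(b, M) = Mul(Rational(1, 3), M, b) (Function('v')(b, M) = Mul(Rational(1, 3), Mul(b, M)) = Mul(Rational(1, 3), Mul(M, b)) = Mul(Rational(1, 3), M, b))
Function('N')(R, E) = Add(Pow(R, 2), Mul(-7, E)) (Function('N')(R, E) = Add(Mul(R, R), Mul(-7, E)) = Add(Pow(R, 2), Mul(-7, E)))
Mul(Function('N')(12, Mul(0, Pow(-6, -1))), Function('v')(-3, O)) = Mul(Add(Pow(12, 2), Mul(-7, Mul(0, Pow(-6, -1)))), Mul(Rational(1, 3), -5, -3)) = Mul(Add(144, Mul(-7, Mul(0, Rational(-1, 6)))), 5) = Mul(Add(144, Mul(-7, 0)), 5) = Mul(Add(144, 0), 5) = Mul(144, 5) = 720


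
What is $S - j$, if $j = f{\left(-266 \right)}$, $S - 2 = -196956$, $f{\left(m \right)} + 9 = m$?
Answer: $-196679$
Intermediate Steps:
$f{\left(m \right)} = -9 + m$
$S = -196954$ ($S = 2 - 196956 = -196954$)
$j = -275$ ($j = -9 - 266 = -275$)
$S - j = -196954 - -275 = -196954 + 275 = -196679$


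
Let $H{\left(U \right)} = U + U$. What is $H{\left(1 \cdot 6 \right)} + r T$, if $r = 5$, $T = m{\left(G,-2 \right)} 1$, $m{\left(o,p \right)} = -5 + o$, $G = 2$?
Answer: $-3$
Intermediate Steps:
$T = -3$ ($T = \left(-5 + 2\right) 1 = \left(-3\right) 1 = -3$)
$H{\left(U \right)} = 2 U$
$H{\left(1 \cdot 6 \right)} + r T = 2 \cdot 1 \cdot 6 + 5 \left(-3\right) = 2 \cdot 6 - 15 = 12 - 15 = -3$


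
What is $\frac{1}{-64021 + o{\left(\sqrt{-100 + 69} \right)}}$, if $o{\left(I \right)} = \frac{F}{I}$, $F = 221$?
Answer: $- \frac{1984651}{127059390512} + \frac{221 i \sqrt{31}}{127059390512} \approx -1.562 \cdot 10^{-5} + 9.6843 \cdot 10^{-9} i$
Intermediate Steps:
$o{\left(I \right)} = \frac{221}{I}$
$\frac{1}{-64021 + o{\left(\sqrt{-100 + 69} \right)}} = \frac{1}{-64021 + \frac{221}{\sqrt{-100 + 69}}} = \frac{1}{-64021 + \frac{221}{\sqrt{-31}}} = \frac{1}{-64021 + \frac{221}{i \sqrt{31}}} = \frac{1}{-64021 + 221 \left(- \frac{i \sqrt{31}}{31}\right)} = \frac{1}{-64021 - \frac{221 i \sqrt{31}}{31}}$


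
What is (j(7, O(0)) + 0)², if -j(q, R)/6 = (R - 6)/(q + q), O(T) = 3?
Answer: 81/49 ≈ 1.6531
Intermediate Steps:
j(q, R) = -3*(-6 + R)/q (j(q, R) = -6*(R - 6)/(q + q) = -6*(-6 + R)/(2*q) = -6*(-6 + R)*1/(2*q) = -3*(-6 + R)/q)
(j(7, O(0)) + 0)² = (3*(6 - 1*3)/7 + 0)² = (3*(⅐)*(6 - 3) + 0)² = (3*(⅐)*3 + 0)² = (9/7 + 0)² = (9/7)² = 81/49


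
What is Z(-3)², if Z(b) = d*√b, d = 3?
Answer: -27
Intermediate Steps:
Z(b) = 3*√b
Z(-3)² = (3*√(-3))² = (3*(I*√3))² = (3*I*√3)² = -27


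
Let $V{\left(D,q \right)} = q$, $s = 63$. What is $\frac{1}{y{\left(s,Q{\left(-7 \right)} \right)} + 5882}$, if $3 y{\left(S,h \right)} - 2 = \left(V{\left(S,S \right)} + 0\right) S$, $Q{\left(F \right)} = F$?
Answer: $\frac{3}{21617} \approx 0.00013878$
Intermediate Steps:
$y{\left(S,h \right)} = \frac{2}{3} + \frac{S^{2}}{3}$ ($y{\left(S,h \right)} = \frac{2}{3} + \frac{\left(S + 0\right) S}{3} = \frac{2}{3} + \frac{S S}{3} = \frac{2}{3} + \frac{S^{2}}{3}$)
$\frac{1}{y{\left(s,Q{\left(-7 \right)} \right)} + 5882} = \frac{1}{\left(\frac{2}{3} + \frac{63^{2}}{3}\right) + 5882} = \frac{1}{\left(\frac{2}{3} + \frac{1}{3} \cdot 3969\right) + 5882} = \frac{1}{\left(\frac{2}{3} + 1323\right) + 5882} = \frac{1}{\frac{3971}{3} + 5882} = \frac{1}{\frac{21617}{3}} = \frac{3}{21617}$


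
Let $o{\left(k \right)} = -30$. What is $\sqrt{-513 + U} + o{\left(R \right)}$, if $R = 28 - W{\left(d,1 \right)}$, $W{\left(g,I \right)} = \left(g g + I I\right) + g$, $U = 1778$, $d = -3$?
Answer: $-30 + \sqrt{1265} \approx 5.5668$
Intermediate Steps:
$W{\left(g,I \right)} = g + I^{2} + g^{2}$ ($W{\left(g,I \right)} = \left(g^{2} + I^{2}\right) + g = \left(I^{2} + g^{2}\right) + g = g + I^{2} + g^{2}$)
$R = 21$ ($R = 28 - \left(-3 + 1^{2} + \left(-3\right)^{2}\right) = 28 - \left(-3 + 1 + 9\right) = 28 - 7 = 21$)
$\sqrt{-513 + U} + o{\left(R \right)} = \sqrt{-513 + 1778} - 30 = \sqrt{1265} - 30 = -30 + \sqrt{1265}$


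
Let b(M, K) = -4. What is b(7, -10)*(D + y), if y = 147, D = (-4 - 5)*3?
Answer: -480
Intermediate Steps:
D = -27 (D = -9*3 = -27)
b(7, -10)*(D + y) = -4*(-27 + 147) = -4*120 = -480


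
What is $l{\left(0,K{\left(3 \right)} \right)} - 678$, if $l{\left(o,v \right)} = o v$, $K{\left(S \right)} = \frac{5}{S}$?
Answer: $-678$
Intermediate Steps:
$l{\left(0,K{\left(3 \right)} \right)} - 678 = 0 \cdot \frac{5}{3} - 678 = 0 - 678 = -678$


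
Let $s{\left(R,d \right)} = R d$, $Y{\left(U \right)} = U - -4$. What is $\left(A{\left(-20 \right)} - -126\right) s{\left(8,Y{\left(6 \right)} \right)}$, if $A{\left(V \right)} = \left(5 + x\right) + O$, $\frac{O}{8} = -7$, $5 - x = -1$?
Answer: $6480$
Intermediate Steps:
$x = 6$ ($x = 5 - -1 = 5 + 1 = 6$)
$O = -56$ ($O = 8 \left(-7\right) = -56$)
$Y{\left(U \right)} = 4 + U$ ($Y{\left(U \right)} = U + 4 = 4 + U$)
$A{\left(V \right)} = -45$ ($A{\left(V \right)} = \left(5 + 6\right) - 56 = 11 - 56 = -45$)
$\left(A{\left(-20 \right)} - -126\right) s{\left(8,Y{\left(6 \right)} \right)} = \left(-45 - -126\right) 8 \left(4 + 6\right) = \left(-45 + 126\right) 8 \cdot 10 = 81 \cdot 80 = 6480$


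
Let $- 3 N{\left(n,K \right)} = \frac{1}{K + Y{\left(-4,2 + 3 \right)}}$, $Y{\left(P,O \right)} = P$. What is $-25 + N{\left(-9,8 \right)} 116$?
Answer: $- \frac{104}{3} \approx -34.667$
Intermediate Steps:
$N{\left(n,K \right)} = - \frac{1}{3 \left(-4 + K\right)}$ ($N{\left(n,K \right)} = - \frac{1}{3 \left(K - 4\right)} = - \frac{1}{3 \left(-4 + K\right)}$)
$-25 + N{\left(-9,8 \right)} 116 = -25 + - \frac{1}{-12 + 3 \cdot 8} \cdot 116 = -25 + - \frac{1}{-12 + 24} \cdot 116 = -25 + - \frac{1}{12} \cdot 116 = -25 + \left(-1\right) \frac{1}{12} \cdot 116 = -25 - \frac{29}{3} = - \frac{104}{3}$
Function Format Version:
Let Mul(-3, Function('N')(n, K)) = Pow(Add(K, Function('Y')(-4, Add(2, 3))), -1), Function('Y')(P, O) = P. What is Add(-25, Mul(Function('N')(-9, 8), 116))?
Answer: Rational(-104, 3) ≈ -34.667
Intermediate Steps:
Function('N')(n, K) = Mul(Rational(-1, 3), Pow(Add(-4, K), -1)) (Function('N')(n, K) = Mul(Rational(-1, 3), Pow(Add(K, -4), -1)) = Mul(Rational(-1, 3), Pow(Add(-4, K), -1)))
Add(-25, Mul(Function('N')(-9, 8), 116)) = Add(-25, Mul(Mul(-1, Pow(Add(-12, Mul(3, 8)), -1)), 116)) = Add(-25, Mul(Mul(-1, Pow(Add(-12, 24), -1)), 116)) = Add(-25, Mul(Mul(-1, Pow(12, -1)), 116)) = Add(-25, Mul(Mul(-1, Rational(1, 12)), 116)) = Add(-25, Mul(Rational(-1, 12), 116)) = Add(-25, Rational(-29, 3)) = Rational(-104, 3)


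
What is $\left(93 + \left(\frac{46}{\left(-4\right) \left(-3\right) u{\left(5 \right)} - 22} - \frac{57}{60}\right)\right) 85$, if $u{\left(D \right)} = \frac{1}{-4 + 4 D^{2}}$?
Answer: $\frac{1070371}{140} \approx 7645.5$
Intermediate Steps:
$\left(93 + \left(\frac{46}{\left(-4\right) \left(-3\right) u{\left(5 \right)} - 22} - \frac{57}{60}\right)\right) 85 = \left(93 + \left(\frac{46}{\left(-4\right) \left(-3\right) \frac{1}{4 \left(-1 + 5^{2}\right)} - 22} - \frac{57}{60}\right)\right) 85 = \left(93 + \left(\frac{46}{12 \frac{1}{4 \left(-1 + 25\right)} - 22} - \frac{19}{20}\right)\right) 85 = \left(93 + \left(\frac{46}{12 \frac{1}{4 \cdot 24} - 22} - \frac{19}{20}\right)\right) 85 = \left(93 + \left(\frac{46}{12 \cdot \frac{1}{4} \cdot \frac{1}{24} - 22} - \frac{19}{20}\right)\right) 85 = \left(93 + \left(\frac{46}{12 \cdot \frac{1}{96} - 22} - \frac{19}{20}\right)\right) 85 = \left(93 + \left(\frac{46}{\frac{1}{8} - 22} - \frac{19}{20}\right)\right) 85 = \left(93 + \left(\frac{46}{- \frac{175}{8}} - \frac{19}{20}\right)\right) 85 = \left(93 + \left(46 \left(- \frac{8}{175}\right) - \frac{19}{20}\right)\right) 85 = \left(93 - \frac{2137}{700}\right) 85 = \frac{62963}{700} \cdot 85 = \frac{1070371}{140}$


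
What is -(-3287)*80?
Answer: 262960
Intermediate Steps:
-(-3287)*80 = -1*(-262960) = 262960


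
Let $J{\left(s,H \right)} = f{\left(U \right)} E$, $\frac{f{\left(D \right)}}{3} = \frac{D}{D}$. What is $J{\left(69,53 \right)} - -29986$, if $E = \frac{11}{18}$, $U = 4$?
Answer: $\frac{179927}{6} \approx 29988.0$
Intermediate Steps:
$E = \frac{11}{18}$ ($E = 11 \cdot \frac{1}{18} = \frac{11}{18} \approx 0.61111$)
$f{\left(D \right)} = 3$ ($f{\left(D \right)} = 3 \frac{D}{D} = 3 \cdot 1 = 3$)
$J{\left(s,H \right)} = \frac{11}{6}$ ($J{\left(s,H \right)} = 3 \cdot \frac{11}{18} = \frac{11}{6}$)
$J{\left(69,53 \right)} - -29986 = \frac{11}{6} - -29986 = \frac{11}{6} + 29986 = \frac{179927}{6}$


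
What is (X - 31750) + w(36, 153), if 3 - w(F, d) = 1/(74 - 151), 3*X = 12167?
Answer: -6396695/231 ≈ -27691.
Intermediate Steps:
X = 12167/3 (X = (1/3)*12167 = 12167/3 ≈ 4055.7)
w(F, d) = 232/77 (w(F, d) = 3 - 1/(74 - 151) = 3 - 1/(-77) = 3 - 1*(-1/77) = 3 + 1/77 = 232/77)
(X - 31750) + w(36, 153) = (12167/3 - 31750) + 232/77 = -83083/3 + 232/77 = -6396695/231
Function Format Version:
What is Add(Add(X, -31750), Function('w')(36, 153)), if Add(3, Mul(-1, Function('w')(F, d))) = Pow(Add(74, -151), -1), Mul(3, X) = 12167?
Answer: Rational(-6396695, 231) ≈ -27691.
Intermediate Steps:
X = Rational(12167, 3) (X = Mul(Rational(1, 3), 12167) = Rational(12167, 3) ≈ 4055.7)
Function('w')(F, d) = Rational(232, 77) (Function('w')(F, d) = Add(3, Mul(-1, Pow(Add(74, -151), -1))) = Add(3, Mul(-1, Pow(-77, -1))) = Add(3, Mul(-1, Rational(-1, 77))) = Add(3, Rational(1, 77)) = Rational(232, 77))
Add(Add(X, -31750), Function('w')(36, 153)) = Add(Add(Rational(12167, 3), -31750), Rational(232, 77)) = Add(Rational(-83083, 3), Rational(232, 77)) = Rational(-6396695, 231)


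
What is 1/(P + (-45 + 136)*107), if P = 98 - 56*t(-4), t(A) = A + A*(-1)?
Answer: 1/9835 ≈ 0.00010168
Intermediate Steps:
t(A) = 0 (t(A) = A - A = 0)
P = 98 (P = 98 - 56*0 = 98 + 0 = 98)
1/(P + (-45 + 136)*107) = 1/(98 + (-45 + 136)*107) = 1/(98 + 91*107) = 1/(98 + 9737) = 1/9835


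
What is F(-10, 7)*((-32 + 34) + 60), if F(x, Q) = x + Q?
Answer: -186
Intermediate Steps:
F(x, Q) = Q + x
F(-10, 7)*((-32 + 34) + 60) = (7 - 10)*((-32 + 34) + 60) = -3*(2 + 60) = -3*62 = -186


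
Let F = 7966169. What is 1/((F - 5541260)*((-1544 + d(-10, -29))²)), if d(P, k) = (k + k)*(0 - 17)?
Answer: 1/755029365876 ≈ 1.3245e-12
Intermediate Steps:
d(P, k) = -34*k (d(P, k) = (2*k)*(-17) = -34*k)
1/((F - 5541260)*((-1544 + d(-10, -29))²)) = 1/((7966169 - 5541260)*((-1544 - 34*(-29))²)) = 1/(2424909*((-1544 + 986)²)) = 1/(2424909*((-558)²)) = (1/2424909)/311364 = (1/2424909)*(1/311364) = 1/755029365876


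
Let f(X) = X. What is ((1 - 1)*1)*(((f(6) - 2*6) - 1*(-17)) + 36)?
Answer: 0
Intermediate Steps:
((1 - 1)*1)*(((f(6) - 2*6) - 1*(-17)) + 36) = ((1 - 1)*1)*(((6 - 2*6) - 1*(-17)) + 36) = (0*1)*(((6 - 12) + 17) + 36) = 0*((-6 + 17) + 36) = 0*(11 + 36) = 0*47 = 0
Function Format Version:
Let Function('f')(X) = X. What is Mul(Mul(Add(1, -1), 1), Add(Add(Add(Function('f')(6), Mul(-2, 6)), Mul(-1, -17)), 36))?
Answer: 0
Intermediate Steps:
Mul(Mul(Add(1, -1), 1), Add(Add(Add(Function('f')(6), Mul(-2, 6)), Mul(-1, -17)), 36)) = Mul(Mul(Add(1, -1), 1), Add(Add(Add(6, Mul(-2, 6)), Mul(-1, -17)), 36)) = Mul(Mul(0, 1), Add(Add(Add(6, -12), 17), 36)) = Mul(0, Add(Add(-6, 17), 36)) = Mul(0, Add(11, 36)) = Mul(0, 47) = 0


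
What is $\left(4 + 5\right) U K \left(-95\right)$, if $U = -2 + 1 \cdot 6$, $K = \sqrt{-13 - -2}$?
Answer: $- 3420 i \sqrt{11} \approx - 11343.0 i$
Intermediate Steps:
$K = i \sqrt{11}$ ($K = \sqrt{-13 + 2} = \sqrt{-11} = i \sqrt{11} \approx 3.3166 i$)
$U = 4$ ($U = -2 + 6 = 4$)
$\left(4 + 5\right) U K \left(-95\right) = \left(4 + 5\right) 4 i \sqrt{11} \left(-95\right) = 9 \cdot 4 i \sqrt{11} \left(-95\right) = 36 i \sqrt{11} \left(-95\right) = - 3420 i \sqrt{11}$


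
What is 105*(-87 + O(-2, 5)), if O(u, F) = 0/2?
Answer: -9135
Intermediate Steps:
O(u, F) = 0 (O(u, F) = 0*(½) = 0)
105*(-87 + O(-2, 5)) = 105*(-87 + 0) = 105*(-87) = -9135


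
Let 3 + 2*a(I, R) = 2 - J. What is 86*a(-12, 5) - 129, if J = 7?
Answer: -473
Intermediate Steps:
a(I, R) = -4 (a(I, R) = -3/2 + (2 - 1*7)/2 = -3/2 + (2 - 7)/2 = -3/2 + (½)*(-5) = -3/2 - 5/2 = -4)
86*a(-12, 5) - 129 = 86*(-4) - 129 = -344 - 129 = -473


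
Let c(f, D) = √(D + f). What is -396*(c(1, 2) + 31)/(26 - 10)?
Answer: -3069/4 - 99*√3/4 ≈ -810.12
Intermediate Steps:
-396*(c(1, 2) + 31)/(26 - 10) = -396*(√(2 + 1) + 31)/(26 - 10) = -396*(√3 + 31)/16 = -396*(31 + √3)/16 = -396*(31/16 + √3/16) = -3069/4 - 99*√3/4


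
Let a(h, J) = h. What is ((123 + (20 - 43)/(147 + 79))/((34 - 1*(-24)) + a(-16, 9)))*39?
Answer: 361075/3164 ≈ 114.12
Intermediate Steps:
((123 + (20 - 43)/(147 + 79))/((34 - 1*(-24)) + a(-16, 9)))*39 = ((123 + (20 - 43)/(147 + 79))/((34 - 1*(-24)) - 16))*39 = ((123 - 23/226)/((34 + 24) - 16))*39 = ((123 - 23*1/226)/(58 - 16))*39 = ((123 - 23/226)/42)*39 = ((27775/226)*(1/42))*39 = (27775/9492)*39 = 361075/3164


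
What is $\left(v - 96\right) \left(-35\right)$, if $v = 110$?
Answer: $-490$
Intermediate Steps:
$\left(v - 96\right) \left(-35\right) = \left(110 - 96\right) \left(-35\right) = 14 \left(-35\right) = -490$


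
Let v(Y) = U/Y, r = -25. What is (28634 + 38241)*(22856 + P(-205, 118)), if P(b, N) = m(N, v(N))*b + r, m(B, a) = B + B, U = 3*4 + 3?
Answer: -1708589375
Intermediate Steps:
U = 15 (U = 12 + 3 = 15)
v(Y) = 15/Y
m(B, a) = 2*B
P(b, N) = -25 + 2*N*b (P(b, N) = (2*N)*b - 25 = 2*N*b - 25 = -25 + 2*N*b)
(28634 + 38241)*(22856 + P(-205, 118)) = (28634 + 38241)*(22856 + (-25 + 2*118*(-205))) = 66875*(22856 + (-25 - 48380)) = 66875*(22856 - 48405) = 66875*(-25549) = -1708589375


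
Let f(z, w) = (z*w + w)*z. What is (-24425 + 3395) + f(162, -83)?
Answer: -2212728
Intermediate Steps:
f(z, w) = z*(w + w*z) (f(z, w) = (w*z + w)*z = (w + w*z)*z = z*(w + w*z))
(-24425 + 3395) + f(162, -83) = (-24425 + 3395) - 83*162*(1 + 162) = -21030 - 83*162*163 = -21030 - 2191698 = -2212728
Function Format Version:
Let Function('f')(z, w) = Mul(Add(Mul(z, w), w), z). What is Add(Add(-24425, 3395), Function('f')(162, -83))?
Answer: -2212728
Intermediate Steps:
Function('f')(z, w) = Mul(z, Add(w, Mul(w, z))) (Function('f')(z, w) = Mul(Add(Mul(w, z), w), z) = Mul(Add(w, Mul(w, z)), z) = Mul(z, Add(w, Mul(w, z))))
Add(Add(-24425, 3395), Function('f')(162, -83)) = Add(Add(-24425, 3395), Mul(-83, 162, Add(1, 162))) = Add(-21030, Mul(-83, 162, 163)) = Add(-21030, -2191698) = -2212728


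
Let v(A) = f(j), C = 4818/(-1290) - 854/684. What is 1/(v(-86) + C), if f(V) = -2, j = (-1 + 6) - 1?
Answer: -73530/513491 ≈ -0.14320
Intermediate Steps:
j = 4 (j = 5 - 1 = 4)
C = -366431/73530 (C = 4818*(-1/1290) - 854*1/684 = -803/215 - 427/342 = -366431/73530 ≈ -4.9834)
v(A) = -2
1/(v(-86) + C) = 1/(-2 - 366431/73530) = 1/(-513491/73530) = -73530/513491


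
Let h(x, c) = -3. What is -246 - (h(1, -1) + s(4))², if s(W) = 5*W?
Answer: -535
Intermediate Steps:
-246 - (h(1, -1) + s(4))² = -246 - (-3 + 5*4)² = -246 - (-3 + 20)² = -246 - 1*17² = -246 - 1*289 = -246 - 289 = -535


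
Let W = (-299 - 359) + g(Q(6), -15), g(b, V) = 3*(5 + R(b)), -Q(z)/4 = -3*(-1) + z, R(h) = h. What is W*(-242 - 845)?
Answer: 816337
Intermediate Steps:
Q(z) = -12 - 4*z (Q(z) = -4*(-3*(-1) + z) = -4*(3 + z) = -12 - 4*z)
g(b, V) = 15 + 3*b (g(b, V) = 3*(5 + b) = 15 + 3*b)
W = -751 (W = (-299 - 359) + (15 + 3*(-12 - 4*6)) = -658 + (15 + 3*(-12 - 24)) = -658 + (15 + 3*(-36)) = -658 + (15 - 108) = -658 - 93 = -751)
W*(-242 - 845) = -751*(-242 - 845) = -751*(-1087) = 816337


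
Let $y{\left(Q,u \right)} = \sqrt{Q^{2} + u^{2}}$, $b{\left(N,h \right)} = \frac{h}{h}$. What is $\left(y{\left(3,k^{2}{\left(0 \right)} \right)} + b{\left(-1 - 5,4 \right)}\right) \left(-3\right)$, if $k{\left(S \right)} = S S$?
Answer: $-12$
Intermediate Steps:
$b{\left(N,h \right)} = 1$
$k{\left(S \right)} = S^{2}$
$\left(y{\left(3,k^{2}{\left(0 \right)} \right)} + b{\left(-1 - 5,4 \right)}\right) \left(-3\right) = \left(\sqrt{3^{2} + \left(\left(0^{2}\right)^{2}\right)^{2}} + 1\right) \left(-3\right) = \left(\sqrt{9 + \left(0^{2}\right)^{2}} + 1\right) \left(-3\right) = \left(\sqrt{9 + 0^{2}} + 1\right) \left(-3\right) = \left(\sqrt{9 + 0} + 1\right) \left(-3\right) = \left(\sqrt{9} + 1\right) \left(-3\right) = \left(3 + 1\right) \left(-3\right) = 4 \left(-3\right) = -12$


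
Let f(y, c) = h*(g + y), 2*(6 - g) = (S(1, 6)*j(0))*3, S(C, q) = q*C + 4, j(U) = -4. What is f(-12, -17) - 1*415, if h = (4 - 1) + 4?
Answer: -37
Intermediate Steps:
h = 7 (h = 3 + 4 = 7)
S(C, q) = 4 + C*q (S(C, q) = C*q + 4 = 4 + C*q)
g = 66 (g = 6 - (4 + 1*6)*(-4)*3/2 = 6 - (4 + 6)*(-4)*3/2 = 6 - 10*(-4)*3/2 = 6 - (-20)*3 = 6 - 1/2*(-120) = 6 + 60 = 66)
f(y, c) = 462 + 7*y (f(y, c) = 7*(66 + y) = 462 + 7*y)
f(-12, -17) - 1*415 = (462 + 7*(-12)) - 1*415 = (462 - 84) - 415 = 378 - 415 = -37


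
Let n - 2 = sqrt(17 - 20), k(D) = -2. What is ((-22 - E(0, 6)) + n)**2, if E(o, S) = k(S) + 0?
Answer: (18 - I*sqrt(3))**2 ≈ 321.0 - 62.354*I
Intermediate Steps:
E(o, S) = -2 (E(o, S) = -2 + 0 = -2)
n = 2 + I*sqrt(3) (n = 2 + sqrt(17 - 20) = 2 + sqrt(-3) = 2 + I*sqrt(3) ≈ 2.0 + 1.732*I)
((-22 - E(0, 6)) + n)**2 = ((-22 - 1*(-2)) + (2 + I*sqrt(3)))**2 = ((-22 + 2) + (2 + I*sqrt(3)))**2 = (-20 + (2 + I*sqrt(3)))**2 = (-18 + I*sqrt(3))**2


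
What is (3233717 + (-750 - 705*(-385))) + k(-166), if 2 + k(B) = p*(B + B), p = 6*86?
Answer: 3333078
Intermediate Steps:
p = 516
k(B) = -2 + 1032*B (k(B) = -2 + 516*(B + B) = -2 + 516*(2*B) = -2 + 1032*B)
(3233717 + (-750 - 705*(-385))) + k(-166) = (3233717 + (-750 - 705*(-385))) + (-2 + 1032*(-166)) = (3233717 + (-750 + 271425)) + (-2 - 171312) = (3233717 + 270675) - 171314 = 3504392 - 171314 = 3333078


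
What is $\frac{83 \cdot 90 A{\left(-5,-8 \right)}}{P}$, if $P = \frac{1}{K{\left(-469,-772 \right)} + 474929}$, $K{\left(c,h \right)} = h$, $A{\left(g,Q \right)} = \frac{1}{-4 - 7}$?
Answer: $- \frac{3541952790}{11} \approx -3.22 \cdot 10^{8}$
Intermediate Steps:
$A{\left(g,Q \right)} = - \frac{1}{11}$ ($A{\left(g,Q \right)} = \frac{1}{-11} = - \frac{1}{11}$)
$P = \frac{1}{474157}$ ($P = \frac{1}{-772 + 474929} = \frac{1}{474157} \approx 2.109 \cdot 10^{-6}$)
$\frac{83 \cdot 90 A{\left(-5,-8 \right)}}{P} = 83 \cdot 90 \left(- \frac{1}{11}\right) \frac{1}{\frac{1}{474157}} = 7470 \left(- \frac{1}{11}\right) 474157 = \left(- \frac{7470}{11}\right) 474157 = - \frac{3541952790}{11}$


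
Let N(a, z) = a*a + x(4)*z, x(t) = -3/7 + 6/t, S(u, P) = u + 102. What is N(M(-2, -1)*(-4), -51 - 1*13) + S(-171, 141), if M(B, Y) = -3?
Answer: 45/7 ≈ 6.4286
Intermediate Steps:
S(u, P) = 102 + u
x(t) = -3/7 + 6/t (x(t) = -3*⅐ + 6/t = -3/7 + 6/t)
N(a, z) = a² + 15*z/14 (N(a, z) = a*a + (-3/7 + 6/4)*z = a² + (-3/7 + 6*(¼))*z = a² + (-3/7 + 3/2)*z = a² + 15*z/14)
N(M(-2, -1)*(-4), -51 - 1*13) + S(-171, 141) = ((-3*(-4))² + 15*(-51 - 1*13)/14) + (102 - 171) = (12² + 15*(-51 - 13)/14) - 69 = (144 + (15/14)*(-64)) - 69 = (144 - 480/7) - 69 = 528/7 - 69 = 45/7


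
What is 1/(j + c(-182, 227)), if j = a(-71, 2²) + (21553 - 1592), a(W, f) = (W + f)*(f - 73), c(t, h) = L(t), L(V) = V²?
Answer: 1/57708 ≈ 1.7329e-5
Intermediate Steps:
c(t, h) = t²
a(W, f) = (-73 + f)*(W + f) (a(W, f) = (W + f)*(-73 + f) = (-73 + f)*(W + f))
j = 24584 (j = ((2²)² - 73*(-71) - 73*2² - 71*2²) + (21553 - 1592) = (4² + 5183 - 73*4 - 71*4) + 19961 = (16 + 5183 - 292 - 284) + 19961 = 4623 + 19961 = 24584)
1/(j + c(-182, 227)) = 1/(24584 + (-182)²) = 1/(24584 + 33124) = 1/57708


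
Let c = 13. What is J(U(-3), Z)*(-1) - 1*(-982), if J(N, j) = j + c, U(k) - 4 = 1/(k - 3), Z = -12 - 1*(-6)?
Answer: 975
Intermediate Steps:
Z = -6 (Z = -12 + 6 = -6)
U(k) = 4 + 1/(-3 + k) (U(k) = 4 + 1/(k - 3) = 4 + 1/(-3 + k))
J(N, j) = 13 + j (J(N, j) = j + 13 = 13 + j)
J(U(-3), Z)*(-1) - 1*(-982) = (13 - 6)*(-1) - 1*(-982) = 7*(-1) + 982 = -7 + 982 = 975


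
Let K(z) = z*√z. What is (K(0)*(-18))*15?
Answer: 0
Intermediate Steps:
K(z) = z^(3/2)
(K(0)*(-18))*15 = (0^(3/2)*(-18))*15 = (0*(-18))*15 = 0*15 = 0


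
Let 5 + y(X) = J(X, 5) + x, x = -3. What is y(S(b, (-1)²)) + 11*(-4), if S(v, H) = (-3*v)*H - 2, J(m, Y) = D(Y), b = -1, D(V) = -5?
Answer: -57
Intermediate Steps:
J(m, Y) = -5
S(v, H) = -2 - 3*H*v (S(v, H) = -3*H*v - 2 = -2 - 3*H*v)
y(X) = -13 (y(X) = -5 + (-5 - 3) = -5 - 8 = -13)
y(S(b, (-1)²)) + 11*(-4) = -13 + 11*(-4) = -13 - 44 = -57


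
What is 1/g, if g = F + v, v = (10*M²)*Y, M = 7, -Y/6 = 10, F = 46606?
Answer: 1/17206 ≈ 5.8119e-5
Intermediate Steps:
Y = -60 (Y = -6*10 = -60)
v = -29400 (v = (10*7²)*(-60) = (10*49)*(-60) = 490*(-60) = -29400)
g = 17206 (g = 46606 - 29400 = 17206)
1/g = 1/17206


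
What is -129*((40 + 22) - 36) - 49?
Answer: -3403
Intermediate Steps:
-129*((40 + 22) - 36) - 49 = -129*(62 - 36) - 49 = -129*26 - 49 = -3354 - 49 = -3403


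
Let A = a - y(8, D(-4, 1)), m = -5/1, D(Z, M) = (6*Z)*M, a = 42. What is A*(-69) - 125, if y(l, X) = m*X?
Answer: 5257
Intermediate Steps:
D(Z, M) = 6*M*Z
m = -5 (m = -5*1 = -5)
y(l, X) = -5*X
A = -78 (A = 42 - (-5)*6*1*(-4) = 42 - (-5)*(-24) = 42 - 1*120 = 42 - 120 = -78)
A*(-69) - 125 = -78*(-69) - 125 = 5382 - 125 = 5257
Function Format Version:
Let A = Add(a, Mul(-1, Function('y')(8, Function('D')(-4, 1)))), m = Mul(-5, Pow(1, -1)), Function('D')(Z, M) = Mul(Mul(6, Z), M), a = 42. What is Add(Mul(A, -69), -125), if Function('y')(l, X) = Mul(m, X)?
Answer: 5257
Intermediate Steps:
Function('D')(Z, M) = Mul(6, M, Z)
m = -5 (m = Mul(-5, 1) = -5)
Function('y')(l, X) = Mul(-5, X)
A = -78 (A = Add(42, Mul(-1, Mul(-5, Mul(6, 1, -4)))) = Add(42, Mul(-1, Mul(-5, -24))) = Add(42, Mul(-1, 120)) = Add(42, -120) = -78)
Add(Mul(A, -69), -125) = Add(Mul(-78, -69), -125) = Add(5382, -125) = 5257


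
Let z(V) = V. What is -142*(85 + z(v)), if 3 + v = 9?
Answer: -12922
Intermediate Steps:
v = 6 (v = -3 + 9 = 6)
-142*(85 + z(v)) = -142*(85 + 6) = -142*91 = -12922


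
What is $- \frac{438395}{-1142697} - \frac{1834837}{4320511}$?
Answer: $- \frac{202572315544}{4937034958167} \approx -0.041031$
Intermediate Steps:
$- \frac{438395}{-1142697} - \frac{1834837}{4320511} = \left(-438395\right) \left(- \frac{1}{1142697}\right) - \frac{1834837}{4320511} = \frac{438395}{1142697} - \frac{1834837}{4320511} = - \frac{202572315544}{4937034958167}$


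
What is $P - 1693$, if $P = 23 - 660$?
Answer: $-2330$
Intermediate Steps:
$P = -637$ ($P = 23 - 660 = -637$)
$P - 1693 = -637 - 1693 = -2330$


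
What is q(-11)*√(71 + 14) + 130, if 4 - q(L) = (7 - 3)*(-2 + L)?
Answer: 130 + 56*√85 ≈ 646.29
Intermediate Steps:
q(L) = 12 - 4*L (q(L) = 4 - (7 - 3)*(-2 + L) = 4 - 4*(-2 + L) = 4 - (-8 + 4*L) = 4 + (8 - 4*L) = 12 - 4*L)
q(-11)*√(71 + 14) + 130 = (12 - 4*(-11))*√(71 + 14) + 130 = (12 + 44)*√85 + 130 = 56*√85 + 130 = 130 + 56*√85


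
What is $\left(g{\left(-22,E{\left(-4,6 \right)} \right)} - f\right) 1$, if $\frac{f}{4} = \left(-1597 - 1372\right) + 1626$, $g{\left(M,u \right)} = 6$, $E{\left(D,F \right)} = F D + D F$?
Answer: $5378$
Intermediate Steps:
$E{\left(D,F \right)} = 2 D F$ ($E{\left(D,F \right)} = D F + D F = 2 D F$)
$f = -5372$ ($f = 4 \left(\left(-1597 - 1372\right) + 1626\right) = 4 \left(-2969 + 1626\right) = 4 \left(-1343\right) = -5372$)
$\left(g{\left(-22,E{\left(-4,6 \right)} \right)} - f\right) 1 = \left(6 - -5372\right) 1 = \left(6 + 5372\right) 1 = 5378 \cdot 1 = 5378$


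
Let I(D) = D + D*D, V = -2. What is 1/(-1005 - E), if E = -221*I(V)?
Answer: -1/563 ≈ -0.0017762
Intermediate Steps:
I(D) = D + D²
E = -442 (E = -(-442)*(1 - 2) = -(-442)*(-1) = -221*2 = -442)
1/(-1005 - E) = 1/(-1005 - 1*(-442)) = 1/(-1005 + 442) = 1/(-563) = -1/563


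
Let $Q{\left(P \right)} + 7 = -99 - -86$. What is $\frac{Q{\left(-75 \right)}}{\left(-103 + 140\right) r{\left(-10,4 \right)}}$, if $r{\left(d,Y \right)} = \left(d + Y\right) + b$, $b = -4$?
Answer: $\frac{2}{37} \approx 0.054054$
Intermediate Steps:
$r{\left(d,Y \right)} = -4 + Y + d$ ($r{\left(d,Y \right)} = \left(d + Y\right) - 4 = \left(Y + d\right) - 4 = -4 + Y + d$)
$Q{\left(P \right)} = -20$ ($Q{\left(P \right)} = -7 - 13 = -20$)
$\frac{Q{\left(-75 \right)}}{\left(-103 + 140\right) r{\left(-10,4 \right)}} = - \frac{20}{\left(-103 + 140\right) \left(-4 + 4 - 10\right)} = - \frac{20}{37 \left(-10\right)} = - \frac{20}{-370} = \left(-20\right) \left(- \frac{1}{370}\right) = \frac{2}{37}$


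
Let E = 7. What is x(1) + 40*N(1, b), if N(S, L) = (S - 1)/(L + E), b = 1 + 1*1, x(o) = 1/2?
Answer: ½ ≈ 0.50000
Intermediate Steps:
x(o) = ½
b = 2 (b = 1 + 1 = 2)
N(S, L) = (-1 + S)/(7 + L) (N(S, L) = (S - 1)/(L + 7) = (-1 + S)/(7 + L))
x(1) + 40*N(1, b) = ½ + 40*((-1 + 1)/(7 + 2)) = ½ + 40*(0/9) = ½ + 40*((⅑)*0) = ½ + 40*0 = ½ + 0 = ½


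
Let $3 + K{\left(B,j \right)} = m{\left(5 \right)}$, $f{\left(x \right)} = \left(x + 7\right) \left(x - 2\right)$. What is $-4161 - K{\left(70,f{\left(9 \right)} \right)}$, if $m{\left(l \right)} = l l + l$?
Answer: $-4188$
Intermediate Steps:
$f{\left(x \right)} = \left(-2 + x\right) \left(7 + x\right)$ ($f{\left(x \right)} = \left(7 + x\right) \left(-2 + x\right) = \left(-2 + x\right) \left(7 + x\right)$)
$m{\left(l \right)} = l + l^{2}$ ($m{\left(l \right)} = l^{2} + l = l + l^{2}$)
$K{\left(B,j \right)} = 27$ ($K{\left(B,j \right)} = -3 + 5 \left(1 + 5\right) = -3 + 5 \cdot 6 = -3 + 30 = 27$)
$-4161 - K{\left(70,f{\left(9 \right)} \right)} = -4161 - 27 = -4188$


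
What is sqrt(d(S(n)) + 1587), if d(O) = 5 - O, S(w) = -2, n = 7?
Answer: sqrt(1594) ≈ 39.925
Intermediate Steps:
sqrt(d(S(n)) + 1587) = sqrt((5 - 1*(-2)) + 1587) = sqrt((5 + 2) + 1587) = sqrt(7 + 1587) = sqrt(1594)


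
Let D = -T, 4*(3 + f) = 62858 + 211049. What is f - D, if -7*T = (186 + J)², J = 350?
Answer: 768081/28 ≈ 27431.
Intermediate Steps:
T = -287296/7 (T = -(186 + 350)²/7 = -⅐*536² = -⅐*287296 = -287296/7 ≈ -41042.)
f = 273895/4 (f = -3 + (62858 + 211049)/4 = -3 + (¼)*273907 = -3 + 273907/4 = 273895/4 ≈ 68474.)
D = 287296/7 (D = -1*(-287296/7) = 287296/7 ≈ 41042.)
f - D = 273895/4 - 1*287296/7 = 273895/4 - 287296/7 = 768081/28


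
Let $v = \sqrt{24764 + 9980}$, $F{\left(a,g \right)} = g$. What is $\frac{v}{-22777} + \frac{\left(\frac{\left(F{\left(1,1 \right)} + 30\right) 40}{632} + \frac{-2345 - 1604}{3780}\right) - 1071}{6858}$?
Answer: $- \frac{319548091}{2047935960} - \frac{2 \sqrt{8686}}{22777} \approx -0.16422$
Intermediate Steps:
$v = 2 \sqrt{8686}$ ($v = \sqrt{34744} = 2 \sqrt{8686} \approx 186.4$)
$\frac{v}{-22777} + \frac{\left(\frac{\left(F{\left(1,1 \right)} + 30\right) 40}{632} + \frac{-2345 - 1604}{3780}\right) - 1071}{6858} = \frac{2 \sqrt{8686}}{-22777} + \frac{\left(\frac{\left(1 + 30\right) 40}{632} + \frac{-2345 - 1604}{3780}\right) - 1071}{6858} = 2 \sqrt{8686} \left(- \frac{1}{22777}\right) + \left(\left(31 \cdot 40 \cdot \frac{1}{632} - \frac{3949}{3780}\right) - 1071\right) \frac{1}{6858} = - \frac{2 \sqrt{8686}}{22777} + \left(\left(1240 \cdot \frac{1}{632} - \frac{3949}{3780}\right) - 1071\right) \frac{1}{6858} = - \frac{2 \sqrt{8686}}{22777} + \left(\left(\frac{155}{79} - \frac{3949}{3780}\right) - 1071\right) \frac{1}{6858} = - \frac{2 \sqrt{8686}}{22777} + \left(\frac{273929}{298620} - 1071\right) \frac{1}{6858} = - \frac{2 \sqrt{8686}}{22777} - \frac{319548091}{2047935960} = - \frac{319548091}{2047935960} - \frac{2 \sqrt{8686}}{22777}$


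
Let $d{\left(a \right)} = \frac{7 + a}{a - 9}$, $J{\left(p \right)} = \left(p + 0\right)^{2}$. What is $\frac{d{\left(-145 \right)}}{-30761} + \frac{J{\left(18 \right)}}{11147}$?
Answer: $\frac{766656285}{26402750759} \approx 0.029037$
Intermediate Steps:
$J{\left(p \right)} = p^{2}$
$d{\left(a \right)} = \frac{7 + a}{-9 + a}$
$\frac{d{\left(-145 \right)}}{-30761} + \frac{J{\left(18 \right)}}{11147} = \frac{\frac{1}{-9 - 145} \left(7 - 145\right)}{-30761} + \frac{18^{2}}{11147} = \frac{1}{-154} \left(-138\right) \left(- \frac{1}{30761}\right) + 324 \cdot \frac{1}{11147} = \left(- \frac{1}{154}\right) \left(-138\right) \left(- \frac{1}{30761}\right) + \frac{324}{11147} = \frac{69}{77} \left(- \frac{1}{30761}\right) + \frac{324}{11147} = - \frac{69}{2368597} + \frac{324}{11147} = \frac{766656285}{26402750759}$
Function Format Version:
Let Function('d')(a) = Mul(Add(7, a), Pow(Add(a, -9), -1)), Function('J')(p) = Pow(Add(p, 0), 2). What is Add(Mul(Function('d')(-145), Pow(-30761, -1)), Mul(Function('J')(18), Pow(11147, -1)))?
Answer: Rational(766656285, 26402750759) ≈ 0.029037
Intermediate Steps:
Function('J')(p) = Pow(p, 2)
Function('d')(a) = Mul(Pow(Add(-9, a), -1), Add(7, a)) (Function('d')(a) = Mul(Add(7, a), Pow(Add(-9, a), -1)) = Mul(Pow(Add(-9, a), -1), Add(7, a)))
Add(Mul(Function('d')(-145), Pow(-30761, -1)), Mul(Function('J')(18), Pow(11147, -1))) = Add(Mul(Mul(Pow(Add(-9, -145), -1), Add(7, -145)), Pow(-30761, -1)), Mul(Pow(18, 2), Pow(11147, -1))) = Add(Mul(Mul(Pow(-154, -1), -138), Rational(-1, 30761)), Mul(324, Rational(1, 11147))) = Add(Mul(Mul(Rational(-1, 154), -138), Rational(-1, 30761)), Rational(324, 11147)) = Add(Mul(Rational(69, 77), Rational(-1, 30761)), Rational(324, 11147)) = Add(Rational(-69, 2368597), Rational(324, 11147)) = Rational(766656285, 26402750759)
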